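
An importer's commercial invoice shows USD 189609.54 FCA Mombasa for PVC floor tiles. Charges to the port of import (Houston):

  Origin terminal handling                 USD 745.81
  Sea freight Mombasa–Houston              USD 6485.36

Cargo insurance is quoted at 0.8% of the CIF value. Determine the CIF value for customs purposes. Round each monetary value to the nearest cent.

Let C be the CIF value. C = FCA price + pre-shipment costs + freight + 0.8% × C
C − 0.8% × C = 189609.54 + 745.81 + 6485.36
0.992 × C = 196840.71
C = 196840.71 / 0.992 = 198428.14
Insurance premium = 0.8% × 198428.14 = 1587.43

CIF value: USD 198428.14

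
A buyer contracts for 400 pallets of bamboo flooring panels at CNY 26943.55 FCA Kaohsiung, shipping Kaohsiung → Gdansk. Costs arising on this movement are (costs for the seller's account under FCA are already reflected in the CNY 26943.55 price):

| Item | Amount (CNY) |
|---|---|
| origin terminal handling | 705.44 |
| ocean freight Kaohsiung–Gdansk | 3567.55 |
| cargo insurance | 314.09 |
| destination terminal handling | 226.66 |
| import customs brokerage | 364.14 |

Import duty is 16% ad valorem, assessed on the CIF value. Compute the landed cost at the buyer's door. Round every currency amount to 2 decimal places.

Total landed cost: CNY 37166.33

FCA: the seller delivers export-cleared goods to the carrier; the buyer bears costs from that point.
CIF value = FCA price + origin terminal + freight + insurance = 26943.55 + 705.44 + 3567.55 + 314.09 = 31530.63
Import duty = 31530.63 × 16% = 5044.90
Buyer bears: origin terminal 705.44 + freight 3567.55 + insurance 314.09 + destination terminal 226.66 + brokerage 364.14 + duty 5044.90 = 10222.78
Landed cost = invoice 26943.55 + 10222.78 = 37166.33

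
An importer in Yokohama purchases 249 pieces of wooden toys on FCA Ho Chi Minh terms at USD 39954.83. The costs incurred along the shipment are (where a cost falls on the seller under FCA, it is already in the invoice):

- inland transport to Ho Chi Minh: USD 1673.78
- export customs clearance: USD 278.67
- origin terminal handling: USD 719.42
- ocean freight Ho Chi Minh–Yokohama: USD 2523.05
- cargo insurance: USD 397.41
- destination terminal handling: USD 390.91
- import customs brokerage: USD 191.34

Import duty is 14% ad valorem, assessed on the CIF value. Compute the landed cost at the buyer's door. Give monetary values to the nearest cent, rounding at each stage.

FCA: the seller delivers export-cleared goods to the carrier; the buyer bears costs from that point.
Already in the invoice (seller's account under FCA): inland to port, export clearance — exclude.
CIF value = FCA price + origin terminal + freight + insurance = 39954.83 + 719.42 + 2523.05 + 397.41 = 43594.71
Import duty = 43594.71 × 14% = 6103.26
Buyer bears: origin terminal 719.42 + freight 2523.05 + insurance 397.41 + destination terminal 390.91 + brokerage 191.34 + duty 6103.26 = 10325.39
Landed cost = invoice 39954.83 + 10325.39 = 50280.22

Total landed cost: USD 50280.22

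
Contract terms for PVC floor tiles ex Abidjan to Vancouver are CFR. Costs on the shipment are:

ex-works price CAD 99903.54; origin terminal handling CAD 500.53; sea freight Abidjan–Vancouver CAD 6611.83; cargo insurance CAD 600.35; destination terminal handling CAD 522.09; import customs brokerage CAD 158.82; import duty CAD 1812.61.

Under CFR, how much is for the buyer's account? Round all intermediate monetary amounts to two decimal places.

Buyer's account: CAD 3093.87

CFR: the seller pays costs through ocean freight to the destination port, but not insurance.
Seller's account: goods 99903.54 + origin terminal 500.53 + freight 6611.83 = 107015.90
Buyer's account: insurance 600.35 + destination terminal 522.09 + brokerage 158.82 + duty 1812.61 = 3093.87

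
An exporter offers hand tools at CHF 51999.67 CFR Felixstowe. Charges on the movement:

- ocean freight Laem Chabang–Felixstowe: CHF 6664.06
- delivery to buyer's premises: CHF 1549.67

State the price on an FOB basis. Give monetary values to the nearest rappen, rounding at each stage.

Not relevant to the conversion: delivery — on the buyer under both terms; not part of either seller's price.
From CFR to FOB, the seller no longer bears: freight.
FOB price = 51999.67 − 6664.06 = 45335.61

FOB price: CHF 45335.61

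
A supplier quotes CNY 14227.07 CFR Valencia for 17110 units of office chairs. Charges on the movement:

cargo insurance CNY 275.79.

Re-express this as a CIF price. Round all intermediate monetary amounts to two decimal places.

CIF price: CNY 14502.86

From CFR to CIF, the seller additionally bears: insurance.
CIF price = 14227.07 + 275.79 = 14502.86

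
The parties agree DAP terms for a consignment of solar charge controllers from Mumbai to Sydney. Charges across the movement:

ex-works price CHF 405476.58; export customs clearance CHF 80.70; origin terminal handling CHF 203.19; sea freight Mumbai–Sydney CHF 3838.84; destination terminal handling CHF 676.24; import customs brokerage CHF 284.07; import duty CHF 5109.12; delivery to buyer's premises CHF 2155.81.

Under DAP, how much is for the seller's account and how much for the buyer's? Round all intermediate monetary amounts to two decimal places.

DAP: the seller bears all costs to the named destination except import duty and clearance.
Seller's account: goods 405476.58 + export clearance 80.70 + origin terminal 203.19 + freight 3838.84 + destination terminal 676.24 + delivery 2155.81 = 412431.36
Buyer's account: brokerage 284.07 + duty 5109.12 = 5393.19

Seller: CHF 412431.36; buyer: CHF 5393.19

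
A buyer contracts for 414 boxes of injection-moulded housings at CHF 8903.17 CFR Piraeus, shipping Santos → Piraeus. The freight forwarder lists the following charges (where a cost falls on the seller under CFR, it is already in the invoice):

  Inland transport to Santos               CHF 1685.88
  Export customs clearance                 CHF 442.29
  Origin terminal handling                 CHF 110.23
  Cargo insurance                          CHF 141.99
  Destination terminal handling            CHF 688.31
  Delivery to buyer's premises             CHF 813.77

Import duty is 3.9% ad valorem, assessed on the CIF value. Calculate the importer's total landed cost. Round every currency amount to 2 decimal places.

Total landed cost: CHF 10900.00

CFR: the seller pays costs through ocean freight to the destination port, but not insurance.
Already in the invoice (seller's account under CFR): inland to port, export clearance, origin terminal — exclude.
CIF value = CFR price + insurance = 8903.17 + 141.99 = 9045.16
Import duty = 9045.16 × 3.9% = 352.76
Buyer bears: insurance 141.99 + destination terminal 688.31 + delivery 813.77 + duty 352.76 = 1996.83
Landed cost = invoice 8903.17 + 1996.83 = 10900.00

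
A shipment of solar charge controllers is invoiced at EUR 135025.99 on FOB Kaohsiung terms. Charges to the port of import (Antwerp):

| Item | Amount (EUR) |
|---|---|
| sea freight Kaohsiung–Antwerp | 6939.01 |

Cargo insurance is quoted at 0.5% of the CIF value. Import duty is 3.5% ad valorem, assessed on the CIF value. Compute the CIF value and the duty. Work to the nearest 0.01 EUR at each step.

CIF value: EUR 142678.39; import duty: EUR 4993.74

Let C be the CIF value. C = FOB price + freight + 0.5% × C
C − 0.5% × C = 135025.99 + 6939.01
0.995 × C = 141965.00
C = 141965.00 / 0.995 = 142678.39
Insurance premium = 0.5% × 142678.39 = 713.39
Import duty = 142678.39 × 3.5% = 4993.74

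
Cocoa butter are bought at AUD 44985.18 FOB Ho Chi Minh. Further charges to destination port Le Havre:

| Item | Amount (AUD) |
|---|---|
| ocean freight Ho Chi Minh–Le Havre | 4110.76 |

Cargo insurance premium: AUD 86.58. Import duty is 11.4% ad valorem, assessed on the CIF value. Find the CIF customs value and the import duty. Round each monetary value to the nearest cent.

CIF value: AUD 49182.52; import duty: AUD 5606.81

CIF = FOB price + freight + insurance
CIF = 44985.18 + 4110.76 + 86.58 = 49182.52
Import duty = 49182.52 × 11.4% = 5606.81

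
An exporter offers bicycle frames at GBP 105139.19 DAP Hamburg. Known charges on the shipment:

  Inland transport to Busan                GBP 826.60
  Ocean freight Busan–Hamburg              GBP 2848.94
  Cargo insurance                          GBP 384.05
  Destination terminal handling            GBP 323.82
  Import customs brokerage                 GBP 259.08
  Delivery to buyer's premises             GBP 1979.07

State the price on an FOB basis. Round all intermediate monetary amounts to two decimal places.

FOB price: GBP 99603.31

Not relevant to the conversion: inland to port — on the seller under both DAP and FOB; already in the DAP price and stays in the FOB price. brokerage — on the buyer under both terms; not part of either seller's price.
From DAP to FOB, the seller no longer bears: freight, insurance, destination terminal, delivery.
FOB price = 105139.19 − 2848.94 − 384.05 − 323.82 − 1979.07 = 99603.31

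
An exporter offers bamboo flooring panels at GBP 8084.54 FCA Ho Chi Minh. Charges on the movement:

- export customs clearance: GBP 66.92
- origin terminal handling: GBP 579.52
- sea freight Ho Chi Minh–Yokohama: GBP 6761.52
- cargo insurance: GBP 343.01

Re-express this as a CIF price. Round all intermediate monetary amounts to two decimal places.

CIF price: GBP 15768.59

Not relevant to the conversion: export clearance — on the seller under both FCA and CIF; already in the FCA price and stays in the CIF price.
From FCA to CIF, the seller additionally bears: origin terminal, freight, insurance.
CIF price = 8084.54 + 579.52 + 6761.52 + 343.01 = 15768.59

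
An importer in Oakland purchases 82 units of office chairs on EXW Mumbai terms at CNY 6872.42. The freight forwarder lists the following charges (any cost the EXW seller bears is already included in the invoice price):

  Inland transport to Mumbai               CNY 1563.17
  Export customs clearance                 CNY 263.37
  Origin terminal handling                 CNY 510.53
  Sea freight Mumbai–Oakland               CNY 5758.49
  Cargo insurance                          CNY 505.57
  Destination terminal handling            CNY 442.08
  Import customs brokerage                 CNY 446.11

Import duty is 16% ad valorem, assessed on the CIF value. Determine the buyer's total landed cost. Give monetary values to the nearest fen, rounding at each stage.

Total landed cost: CNY 18837.51

EXW: the seller makes goods available at their premises; the buyer bears all onward costs.
CIF value = EXW price + inland to port + export clearance + origin terminal + freight + insurance = 6872.42 + 1563.17 + 263.37 + 510.53 + 5758.49 + 505.57 = 15473.55
Import duty = 15473.55 × 16% = 2475.77
Buyer bears: inland to port 1563.17 + export clearance 263.37 + origin terminal 510.53 + freight 5758.49 + insurance 505.57 + destination terminal 442.08 + brokerage 446.11 + duty 2475.77 = 11965.09
Landed cost = invoice 6872.42 + 11965.09 = 18837.51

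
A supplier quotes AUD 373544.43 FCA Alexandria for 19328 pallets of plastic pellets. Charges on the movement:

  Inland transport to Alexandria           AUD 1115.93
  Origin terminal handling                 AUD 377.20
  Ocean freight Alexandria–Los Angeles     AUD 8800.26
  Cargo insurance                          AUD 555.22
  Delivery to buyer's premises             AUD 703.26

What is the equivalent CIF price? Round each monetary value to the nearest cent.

CIF price: AUD 383277.11

Not relevant to the conversion: inland to port — on the seller under both FCA and CIF; already in the FCA price and stays in the CIF price. delivery — on the buyer under both terms; not part of either seller's price.
From FCA to CIF, the seller additionally bears: origin terminal, freight, insurance.
CIF price = 373544.43 + 377.20 + 8800.26 + 555.22 = 383277.11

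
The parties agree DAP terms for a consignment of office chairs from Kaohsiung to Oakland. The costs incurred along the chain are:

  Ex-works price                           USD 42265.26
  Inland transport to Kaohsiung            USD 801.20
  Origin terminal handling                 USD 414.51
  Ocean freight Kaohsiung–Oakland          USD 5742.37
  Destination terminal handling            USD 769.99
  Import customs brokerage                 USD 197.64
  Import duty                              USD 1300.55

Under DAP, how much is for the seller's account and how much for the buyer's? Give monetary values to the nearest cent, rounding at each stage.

Seller: USD 49993.33; buyer: USD 1498.19

DAP: the seller bears all costs to the named destination except import duty and clearance.
Seller's account: goods 42265.26 + inland to port 801.20 + origin terminal 414.51 + freight 5742.37 + destination terminal 769.99 = 49993.33
Buyer's account: brokerage 197.64 + duty 1300.55 = 1498.19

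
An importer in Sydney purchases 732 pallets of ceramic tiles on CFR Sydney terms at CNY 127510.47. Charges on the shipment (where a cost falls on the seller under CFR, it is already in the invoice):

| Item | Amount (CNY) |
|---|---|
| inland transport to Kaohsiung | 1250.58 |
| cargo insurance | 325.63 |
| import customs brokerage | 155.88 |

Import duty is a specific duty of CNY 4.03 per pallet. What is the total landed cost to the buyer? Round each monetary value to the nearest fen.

CFR: the seller pays costs through ocean freight to the destination port, but not insurance.
Already in the invoice (seller's account under CFR): inland to port — exclude.
CIF value = CFR price + insurance = 127510.47 + 325.63 = 127836.10
Import duty = 732 × 4.03 = 2949.96
Buyer bears: insurance 325.63 + brokerage 155.88 + duty 2949.96 = 3431.47
Landed cost = invoice 127510.47 + 3431.47 = 130941.94

Total landed cost: CNY 130941.94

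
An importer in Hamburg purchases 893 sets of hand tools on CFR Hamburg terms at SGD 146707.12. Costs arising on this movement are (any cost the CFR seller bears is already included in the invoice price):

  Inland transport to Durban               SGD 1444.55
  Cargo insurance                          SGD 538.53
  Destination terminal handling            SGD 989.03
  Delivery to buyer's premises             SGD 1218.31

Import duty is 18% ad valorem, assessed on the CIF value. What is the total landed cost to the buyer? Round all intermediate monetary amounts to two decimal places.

Total landed cost: SGD 175957.21

CFR: the seller pays costs through ocean freight to the destination port, but not insurance.
Already in the invoice (seller's account under CFR): inland to port — exclude.
CIF value = CFR price + insurance = 146707.12 + 538.53 = 147245.65
Import duty = 147245.65 × 18% = 26504.22
Buyer bears: insurance 538.53 + destination terminal 989.03 + delivery 1218.31 + duty 26504.22 = 29250.09
Landed cost = invoice 146707.12 + 29250.09 = 175957.21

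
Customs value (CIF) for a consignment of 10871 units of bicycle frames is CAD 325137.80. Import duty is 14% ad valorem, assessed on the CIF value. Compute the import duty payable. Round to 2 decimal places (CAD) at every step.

Import duty: CAD 45519.29

Import duty = 325137.80 × 14% = 45519.29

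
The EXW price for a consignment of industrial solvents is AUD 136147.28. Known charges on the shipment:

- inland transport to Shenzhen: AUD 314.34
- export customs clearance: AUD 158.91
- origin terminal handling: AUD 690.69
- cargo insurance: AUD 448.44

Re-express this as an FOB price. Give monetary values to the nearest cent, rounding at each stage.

FOB price: AUD 137311.22

Not relevant to the conversion: insurance — on the buyer under both terms; not part of either seller's price.
From EXW to FOB, the seller additionally bears: inland to port, export clearance, origin terminal.
FOB price = 136147.28 + 314.34 + 158.91 + 690.69 = 137311.22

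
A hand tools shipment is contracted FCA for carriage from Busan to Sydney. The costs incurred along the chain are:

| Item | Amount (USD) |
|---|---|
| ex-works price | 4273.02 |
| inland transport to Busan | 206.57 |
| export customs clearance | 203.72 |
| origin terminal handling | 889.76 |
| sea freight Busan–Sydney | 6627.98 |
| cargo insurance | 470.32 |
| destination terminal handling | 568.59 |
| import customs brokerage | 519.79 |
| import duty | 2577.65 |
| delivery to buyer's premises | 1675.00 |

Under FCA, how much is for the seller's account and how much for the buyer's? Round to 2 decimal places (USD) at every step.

Seller: USD 4683.31; buyer: USD 13329.09

FCA: the seller delivers export-cleared goods to the carrier; the buyer bears costs from that point.
Seller's account: goods 4273.02 + inland to port 206.57 + export clearance 203.72 = 4683.31
Buyer's account: origin terminal 889.76 + freight 6627.98 + insurance 470.32 + destination terminal 568.59 + brokerage 519.79 + duty 2577.65 + delivery 1675.00 = 13329.09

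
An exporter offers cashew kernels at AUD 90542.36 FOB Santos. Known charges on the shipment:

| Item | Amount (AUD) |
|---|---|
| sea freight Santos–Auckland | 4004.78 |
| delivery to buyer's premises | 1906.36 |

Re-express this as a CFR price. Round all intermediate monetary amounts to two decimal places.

CFR price: AUD 94547.14

Not relevant to the conversion: delivery — on the buyer under both terms; not part of either seller's price.
From FOB to CFR, the seller additionally bears: freight.
CFR price = 90542.36 + 4004.78 = 94547.14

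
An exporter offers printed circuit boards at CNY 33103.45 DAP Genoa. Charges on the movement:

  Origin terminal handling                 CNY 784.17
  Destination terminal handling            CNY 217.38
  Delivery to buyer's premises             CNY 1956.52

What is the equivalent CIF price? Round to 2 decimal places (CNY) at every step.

CIF price: CNY 30929.55

Not relevant to the conversion: origin terminal — on the seller under both DAP and CIF; already in the DAP price and stays in the CIF price.
From DAP to CIF, the seller no longer bears: destination terminal, delivery.
CIF price = 33103.45 − 217.38 − 1956.52 = 30929.55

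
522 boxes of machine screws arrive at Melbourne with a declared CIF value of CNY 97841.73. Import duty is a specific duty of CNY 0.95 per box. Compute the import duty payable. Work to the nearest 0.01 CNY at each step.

Import duty: CNY 495.90

Import duty = 522 × 0.95 = 495.90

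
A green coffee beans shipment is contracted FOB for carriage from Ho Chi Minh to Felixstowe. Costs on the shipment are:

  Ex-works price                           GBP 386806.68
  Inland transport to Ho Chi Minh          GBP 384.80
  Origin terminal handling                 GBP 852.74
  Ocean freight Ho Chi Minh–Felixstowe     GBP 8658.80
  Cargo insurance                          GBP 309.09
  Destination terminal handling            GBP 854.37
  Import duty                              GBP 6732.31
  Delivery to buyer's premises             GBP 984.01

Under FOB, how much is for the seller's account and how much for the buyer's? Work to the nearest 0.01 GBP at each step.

FOB: the seller bears costs until goods are on board at the origin port; the buyer bears freight, insurance and all costs thereafter.
Seller's account: goods 386806.68 + inland to port 384.80 + origin terminal 852.74 = 388044.22
Buyer's account: freight 8658.80 + insurance 309.09 + destination terminal 854.37 + duty 6732.31 + delivery 984.01 = 17538.58

Seller: GBP 388044.22; buyer: GBP 17538.58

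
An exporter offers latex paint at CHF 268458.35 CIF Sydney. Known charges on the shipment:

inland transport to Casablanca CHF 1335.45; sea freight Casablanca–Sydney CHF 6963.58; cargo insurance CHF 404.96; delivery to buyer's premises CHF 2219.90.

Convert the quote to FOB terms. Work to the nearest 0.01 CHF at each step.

FOB price: CHF 261089.81

Not relevant to the conversion: inland to port — on the seller under both CIF and FOB; already in the CIF price and stays in the FOB price. delivery — on the buyer under both terms; not part of either seller's price.
From CIF to FOB, the seller no longer bears: freight, insurance.
FOB price = 268458.35 − 6963.58 − 404.96 = 261089.81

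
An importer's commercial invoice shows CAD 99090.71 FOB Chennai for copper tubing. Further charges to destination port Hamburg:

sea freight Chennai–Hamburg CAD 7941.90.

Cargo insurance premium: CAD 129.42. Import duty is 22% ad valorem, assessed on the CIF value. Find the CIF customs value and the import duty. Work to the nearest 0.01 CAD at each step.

CIF = FOB price + freight + insurance
CIF = 99090.71 + 7941.90 + 129.42 = 107162.03
Import duty = 107162.03 × 22% = 23575.65

CIF value: CAD 107162.03; import duty: CAD 23575.65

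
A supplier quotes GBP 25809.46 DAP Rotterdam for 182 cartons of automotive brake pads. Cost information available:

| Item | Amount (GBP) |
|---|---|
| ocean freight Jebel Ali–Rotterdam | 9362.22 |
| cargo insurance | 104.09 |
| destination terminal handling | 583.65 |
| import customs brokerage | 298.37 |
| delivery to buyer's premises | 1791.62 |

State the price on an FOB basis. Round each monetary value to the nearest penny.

Not relevant to the conversion: brokerage — on the buyer under both terms; not part of either seller's price.
From DAP to FOB, the seller no longer bears: freight, insurance, destination terminal, delivery.
FOB price = 25809.46 − 9362.22 − 104.09 − 583.65 − 1791.62 = 13967.88

FOB price: GBP 13967.88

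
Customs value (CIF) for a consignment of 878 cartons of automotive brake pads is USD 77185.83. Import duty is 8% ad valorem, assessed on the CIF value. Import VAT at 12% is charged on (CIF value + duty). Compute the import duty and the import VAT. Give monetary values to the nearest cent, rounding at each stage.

Import duty: USD 6174.87; import VAT: USD 10003.28

Import duty = 77185.83 × 8% = 6174.87
VAT base = CIF + duty = 77185.83 + 6174.87 = 83360.70
Import VAT = 83360.70 × 12% = 10003.28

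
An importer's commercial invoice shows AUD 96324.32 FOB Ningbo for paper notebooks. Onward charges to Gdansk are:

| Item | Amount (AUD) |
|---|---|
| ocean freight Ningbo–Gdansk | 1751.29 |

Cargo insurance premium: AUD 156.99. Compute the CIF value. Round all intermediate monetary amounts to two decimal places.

CIF = FOB price + freight + insurance
CIF = 96324.32 + 1751.29 + 156.99 = 98232.60

CIF value: AUD 98232.60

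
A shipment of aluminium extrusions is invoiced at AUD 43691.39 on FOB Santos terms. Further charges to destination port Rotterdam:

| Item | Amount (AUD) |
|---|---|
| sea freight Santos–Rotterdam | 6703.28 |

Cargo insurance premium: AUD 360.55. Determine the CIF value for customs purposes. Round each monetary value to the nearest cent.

CIF = FOB price + freight + insurance
CIF = 43691.39 + 6703.28 + 360.55 = 50755.22

CIF value: AUD 50755.22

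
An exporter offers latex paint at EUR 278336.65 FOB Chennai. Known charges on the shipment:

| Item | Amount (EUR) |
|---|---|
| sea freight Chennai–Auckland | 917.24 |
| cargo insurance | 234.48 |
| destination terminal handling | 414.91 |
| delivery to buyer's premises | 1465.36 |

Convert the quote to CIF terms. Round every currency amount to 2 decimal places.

CIF price: EUR 279488.37

Not relevant to the conversion: delivery, destination terminal — on the buyer under both terms; not part of either seller's price.
From FOB to CIF, the seller additionally bears: freight, insurance.
CIF price = 278336.65 + 917.24 + 234.48 = 279488.37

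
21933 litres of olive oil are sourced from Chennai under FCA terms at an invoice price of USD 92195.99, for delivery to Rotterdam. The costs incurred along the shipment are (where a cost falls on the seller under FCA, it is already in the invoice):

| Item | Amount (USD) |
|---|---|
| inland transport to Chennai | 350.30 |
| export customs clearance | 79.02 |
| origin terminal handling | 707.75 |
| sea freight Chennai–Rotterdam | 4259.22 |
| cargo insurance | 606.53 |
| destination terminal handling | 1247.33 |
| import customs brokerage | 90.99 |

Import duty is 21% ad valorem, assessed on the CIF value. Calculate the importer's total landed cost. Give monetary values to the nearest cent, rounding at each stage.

FCA: the seller delivers export-cleared goods to the carrier; the buyer bears costs from that point.
Already in the invoice (seller's account under FCA): inland to port, export clearance — exclude.
CIF value = FCA price + origin terminal + freight + insurance = 92195.99 + 707.75 + 4259.22 + 606.53 = 97769.49
Import duty = 97769.49 × 21% = 20531.59
Buyer bears: origin terminal 707.75 + freight 4259.22 + insurance 606.53 + destination terminal 1247.33 + brokerage 90.99 + duty 20531.59 = 27443.41
Landed cost = invoice 92195.99 + 27443.41 = 119639.40

Total landed cost: USD 119639.40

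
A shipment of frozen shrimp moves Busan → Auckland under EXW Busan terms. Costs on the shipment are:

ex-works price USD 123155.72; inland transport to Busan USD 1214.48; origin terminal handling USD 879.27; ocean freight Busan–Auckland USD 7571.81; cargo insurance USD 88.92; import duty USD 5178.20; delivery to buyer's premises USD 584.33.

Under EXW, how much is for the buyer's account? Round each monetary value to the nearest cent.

EXW: the seller makes goods available at their premises; the buyer bears all onward costs.
Seller's account: goods 123155.72 = 123155.72
Buyer's account: inland to port 1214.48 + origin terminal 879.27 + freight 7571.81 + insurance 88.92 + duty 5178.20 + delivery 584.33 = 15517.01

Buyer's account: USD 15517.01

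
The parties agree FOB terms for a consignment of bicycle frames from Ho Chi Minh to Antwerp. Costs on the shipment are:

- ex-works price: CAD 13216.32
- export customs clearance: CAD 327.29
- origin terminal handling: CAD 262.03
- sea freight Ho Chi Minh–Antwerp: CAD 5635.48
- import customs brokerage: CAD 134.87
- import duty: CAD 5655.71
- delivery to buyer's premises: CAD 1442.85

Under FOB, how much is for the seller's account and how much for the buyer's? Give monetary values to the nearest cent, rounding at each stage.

FOB: the seller bears costs until goods are on board at the origin port; the buyer bears freight, insurance and all costs thereafter.
Seller's account: goods 13216.32 + export clearance 327.29 + origin terminal 262.03 = 13805.64
Buyer's account: freight 5635.48 + brokerage 134.87 + duty 5655.71 + delivery 1442.85 = 12868.91

Seller: CAD 13805.64; buyer: CAD 12868.91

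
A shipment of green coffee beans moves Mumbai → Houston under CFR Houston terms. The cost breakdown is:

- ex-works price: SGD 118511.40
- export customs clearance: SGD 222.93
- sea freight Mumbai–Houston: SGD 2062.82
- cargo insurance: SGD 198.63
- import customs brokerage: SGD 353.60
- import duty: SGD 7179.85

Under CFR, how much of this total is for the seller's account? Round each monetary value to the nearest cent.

CFR: the seller pays costs through ocean freight to the destination port, but not insurance.
Seller's account: goods 118511.40 + export clearance 222.93 + freight 2062.82 = 120797.15
Buyer's account: insurance 198.63 + brokerage 353.60 + duty 7179.85 = 7732.08

Seller's account: SGD 120797.15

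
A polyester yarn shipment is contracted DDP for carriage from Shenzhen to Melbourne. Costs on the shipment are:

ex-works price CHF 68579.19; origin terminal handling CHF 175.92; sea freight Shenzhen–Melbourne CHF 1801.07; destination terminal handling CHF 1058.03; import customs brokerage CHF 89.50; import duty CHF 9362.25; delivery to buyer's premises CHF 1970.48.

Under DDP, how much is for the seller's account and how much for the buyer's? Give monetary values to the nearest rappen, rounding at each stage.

Seller: CHF 83036.44; buyer: CHF 0.00

DDP: the seller bears all costs including import duty.
Seller's account: goods 68579.19 + origin terminal 175.92 + freight 1801.07 + destination terminal 1058.03 + brokerage 89.50 + duty 9362.25 + delivery 1970.48 = 83036.44
Buyer's account: 0.00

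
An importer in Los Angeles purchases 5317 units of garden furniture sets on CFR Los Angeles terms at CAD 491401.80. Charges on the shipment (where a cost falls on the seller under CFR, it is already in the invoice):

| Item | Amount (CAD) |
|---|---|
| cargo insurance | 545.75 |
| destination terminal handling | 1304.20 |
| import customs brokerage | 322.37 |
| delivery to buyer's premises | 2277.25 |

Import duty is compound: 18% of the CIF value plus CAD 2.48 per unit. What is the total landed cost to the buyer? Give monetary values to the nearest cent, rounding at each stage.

Total landed cost: CAD 597588.09

CFR: the seller pays costs through ocean freight to the destination port, but not insurance.
CIF value = CFR price + insurance = 491401.80 + 545.75 = 491947.55
Ad valorem component: 491947.55 × 18% = 88550.56
Specific component: 5317 × 2.48 = 13186.16
Import duty = 88550.56 + 13186.16 = 101736.72
Buyer bears: insurance 545.75 + destination terminal 1304.20 + brokerage 322.37 + delivery 2277.25 + duty 101736.72 = 106186.29
Landed cost = invoice 491401.80 + 106186.29 = 597588.09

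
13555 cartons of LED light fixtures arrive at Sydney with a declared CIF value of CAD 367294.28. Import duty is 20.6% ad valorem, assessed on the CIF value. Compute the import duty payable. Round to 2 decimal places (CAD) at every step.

Import duty: CAD 75662.62

Import duty = 367294.28 × 20.6% = 75662.62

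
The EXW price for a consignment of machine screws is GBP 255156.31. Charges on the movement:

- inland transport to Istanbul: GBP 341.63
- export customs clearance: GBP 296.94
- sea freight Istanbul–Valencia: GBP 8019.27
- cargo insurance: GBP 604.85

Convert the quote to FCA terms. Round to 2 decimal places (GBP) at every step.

Not relevant to the conversion: freight, insurance — on the buyer under both terms; not part of either seller's price.
From EXW to FCA, the seller additionally bears: inland to port, export clearance.
FCA price = 255156.31 + 341.63 + 296.94 = 255794.88

FCA price: GBP 255794.88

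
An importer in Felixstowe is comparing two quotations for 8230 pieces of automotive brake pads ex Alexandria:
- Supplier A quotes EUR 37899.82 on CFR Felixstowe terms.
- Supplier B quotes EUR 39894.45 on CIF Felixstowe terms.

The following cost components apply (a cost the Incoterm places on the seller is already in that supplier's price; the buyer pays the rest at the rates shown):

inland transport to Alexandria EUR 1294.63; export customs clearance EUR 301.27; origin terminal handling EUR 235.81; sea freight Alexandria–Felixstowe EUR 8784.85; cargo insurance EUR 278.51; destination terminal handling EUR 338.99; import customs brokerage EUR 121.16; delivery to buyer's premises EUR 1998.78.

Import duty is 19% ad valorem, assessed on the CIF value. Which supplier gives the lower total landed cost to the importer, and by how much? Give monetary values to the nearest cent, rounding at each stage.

Supplier A is cheaper by EUR 2042.19

Supplier A (CFR):
CIF value = CFR price + insurance = 37899.82 + 278.51 = 38178.33
Import duty = 38178.33 × 19% = 7253.88
Buyer bears (A): 278.51 + 338.99 + 121.16 + 1998.78 = 2737.44
Landed cost (A) = invoice 37899.82 + 2737.44 + duty 7253.88 = 47891.14
Supplier B (CIF):
The CIF price already equals the CIF value: 39894.45
Import duty = 39894.45 × 19% = 7579.95
Buyer bears (B): 338.99 + 121.16 + 1998.78 = 2458.93
Landed cost (B) = invoice 39894.45 + 2458.93 + duty 7579.95 = 49933.33
Difference = |47891.14 − 49933.33| = 2042.19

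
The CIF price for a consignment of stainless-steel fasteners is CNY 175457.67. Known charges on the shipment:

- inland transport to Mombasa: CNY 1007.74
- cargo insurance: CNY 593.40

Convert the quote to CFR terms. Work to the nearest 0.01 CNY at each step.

Not relevant to the conversion: inland to port — on the seller under both CIF and CFR; already in the CIF price and stays in the CFR price.
From CIF to CFR, the seller no longer bears: insurance.
CFR price = 175457.67 − 593.40 = 174864.27

CFR price: CNY 174864.27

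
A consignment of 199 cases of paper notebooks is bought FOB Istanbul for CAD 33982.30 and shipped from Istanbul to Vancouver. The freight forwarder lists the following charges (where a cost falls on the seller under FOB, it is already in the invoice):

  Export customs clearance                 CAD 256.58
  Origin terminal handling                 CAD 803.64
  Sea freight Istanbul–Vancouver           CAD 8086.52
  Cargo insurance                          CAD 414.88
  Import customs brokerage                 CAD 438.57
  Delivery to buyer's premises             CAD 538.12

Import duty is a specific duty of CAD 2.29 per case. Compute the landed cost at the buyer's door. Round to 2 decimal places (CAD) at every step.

FOB: the seller bears costs until goods are on board at the origin port; the buyer bears freight, insurance and all costs thereafter.
Already in the invoice (seller's account under FOB): export clearance, origin terminal — exclude.
CIF value = FOB price + freight + insurance = 33982.30 + 8086.52 + 414.88 = 42483.70
Import duty = 199 × 2.29 = 455.71
Buyer bears: freight 8086.52 + insurance 414.88 + brokerage 438.57 + delivery 538.12 + duty 455.71 = 9933.80
Landed cost = invoice 33982.30 + 9933.80 = 43916.10

Total landed cost: CAD 43916.10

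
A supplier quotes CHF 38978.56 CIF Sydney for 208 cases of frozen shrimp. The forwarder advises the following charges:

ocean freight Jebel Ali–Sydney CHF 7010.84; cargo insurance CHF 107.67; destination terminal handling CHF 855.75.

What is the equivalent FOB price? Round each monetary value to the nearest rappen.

Not relevant to the conversion: destination terminal — on the buyer under both terms; not part of either seller's price.
From CIF to FOB, the seller no longer bears: freight, insurance.
FOB price = 38978.56 − 7010.84 − 107.67 = 31860.05

FOB price: CHF 31860.05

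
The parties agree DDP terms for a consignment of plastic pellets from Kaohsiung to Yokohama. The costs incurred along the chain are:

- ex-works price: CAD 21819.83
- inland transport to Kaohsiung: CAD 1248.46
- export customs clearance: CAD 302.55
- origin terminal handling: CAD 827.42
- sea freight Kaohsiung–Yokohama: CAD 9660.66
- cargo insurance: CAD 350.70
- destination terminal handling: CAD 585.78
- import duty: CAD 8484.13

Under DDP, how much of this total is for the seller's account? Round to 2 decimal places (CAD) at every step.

Seller's account: CAD 43279.53

DDP: the seller bears all costs including import duty.
Seller's account: goods 21819.83 + inland to port 1248.46 + export clearance 302.55 + origin terminal 827.42 + freight 9660.66 + insurance 350.70 + destination terminal 585.78 + duty 8484.13 = 43279.53
Buyer's account: 0.00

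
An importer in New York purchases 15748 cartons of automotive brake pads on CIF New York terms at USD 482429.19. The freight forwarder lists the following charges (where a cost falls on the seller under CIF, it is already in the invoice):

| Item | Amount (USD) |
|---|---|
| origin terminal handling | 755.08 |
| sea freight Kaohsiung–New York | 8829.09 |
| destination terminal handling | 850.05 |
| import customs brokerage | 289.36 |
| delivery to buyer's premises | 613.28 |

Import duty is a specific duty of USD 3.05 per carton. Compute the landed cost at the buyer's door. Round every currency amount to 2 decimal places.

CIF: the seller pays costs through ocean freight and marine insurance to the destination port.
Already in the invoice (seller's account under CIF): origin terminal, freight — exclude.
The CIF price already equals the CIF value: 482429.19
Import duty = 15748 × 3.05 = 48031.40
Buyer bears: destination terminal 850.05 + brokerage 289.36 + delivery 613.28 + duty 48031.40 = 49784.09
Landed cost = invoice 482429.19 + 49784.09 = 532213.28

Total landed cost: USD 532213.28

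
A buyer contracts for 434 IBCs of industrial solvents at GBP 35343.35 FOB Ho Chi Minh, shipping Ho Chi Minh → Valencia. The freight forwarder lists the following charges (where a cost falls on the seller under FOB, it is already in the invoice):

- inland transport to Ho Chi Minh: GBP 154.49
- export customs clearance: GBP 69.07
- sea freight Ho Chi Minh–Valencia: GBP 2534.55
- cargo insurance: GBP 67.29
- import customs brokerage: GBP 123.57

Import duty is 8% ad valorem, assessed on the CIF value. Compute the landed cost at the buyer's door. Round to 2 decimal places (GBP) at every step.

Total landed cost: GBP 41104.38

FOB: the seller bears costs until goods are on board at the origin port; the buyer bears freight, insurance and all costs thereafter.
Already in the invoice (seller's account under FOB): inland to port, export clearance — exclude.
CIF value = FOB price + freight + insurance = 35343.35 + 2534.55 + 67.29 = 37945.19
Import duty = 37945.19 × 8% = 3035.62
Buyer bears: freight 2534.55 + insurance 67.29 + brokerage 123.57 + duty 3035.62 = 5761.03
Landed cost = invoice 35343.35 + 5761.03 = 41104.38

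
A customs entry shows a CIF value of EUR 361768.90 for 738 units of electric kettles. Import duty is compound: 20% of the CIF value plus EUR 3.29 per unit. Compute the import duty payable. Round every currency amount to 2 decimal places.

Ad valorem component: 361768.90 × 20% = 72353.78
Specific component: 738 × 3.29 = 2428.02
Import duty = 72353.78 + 2428.02 = 74781.80

Import duty: EUR 74781.80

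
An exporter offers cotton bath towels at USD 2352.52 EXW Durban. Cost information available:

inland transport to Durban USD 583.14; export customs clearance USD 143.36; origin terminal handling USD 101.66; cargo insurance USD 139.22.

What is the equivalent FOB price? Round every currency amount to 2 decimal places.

FOB price: USD 3180.68

Not relevant to the conversion: insurance — on the buyer under both terms; not part of either seller's price.
From EXW to FOB, the seller additionally bears: inland to port, export clearance, origin terminal.
FOB price = 2352.52 + 583.14 + 143.36 + 101.66 = 3180.68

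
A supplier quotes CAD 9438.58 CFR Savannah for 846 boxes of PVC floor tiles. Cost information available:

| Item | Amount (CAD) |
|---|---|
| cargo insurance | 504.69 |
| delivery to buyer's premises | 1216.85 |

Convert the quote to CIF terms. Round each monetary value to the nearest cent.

Not relevant to the conversion: delivery — on the buyer under both terms; not part of either seller's price.
From CFR to CIF, the seller additionally bears: insurance.
CIF price = 9438.58 + 504.69 = 9943.27

CIF price: CAD 9943.27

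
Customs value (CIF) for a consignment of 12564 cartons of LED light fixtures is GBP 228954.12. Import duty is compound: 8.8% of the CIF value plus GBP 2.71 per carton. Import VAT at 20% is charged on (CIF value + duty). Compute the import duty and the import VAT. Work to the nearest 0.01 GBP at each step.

Import duty: GBP 54196.40; import VAT: GBP 56630.10

Ad valorem component: 228954.12 × 8.8% = 20147.96
Specific component: 12564 × 2.71 = 34048.44
Import duty = 20147.96 + 34048.44 = 54196.40
VAT base = CIF + duty = 228954.12 + 54196.40 = 283150.52
Import VAT = 283150.52 × 20% = 56630.10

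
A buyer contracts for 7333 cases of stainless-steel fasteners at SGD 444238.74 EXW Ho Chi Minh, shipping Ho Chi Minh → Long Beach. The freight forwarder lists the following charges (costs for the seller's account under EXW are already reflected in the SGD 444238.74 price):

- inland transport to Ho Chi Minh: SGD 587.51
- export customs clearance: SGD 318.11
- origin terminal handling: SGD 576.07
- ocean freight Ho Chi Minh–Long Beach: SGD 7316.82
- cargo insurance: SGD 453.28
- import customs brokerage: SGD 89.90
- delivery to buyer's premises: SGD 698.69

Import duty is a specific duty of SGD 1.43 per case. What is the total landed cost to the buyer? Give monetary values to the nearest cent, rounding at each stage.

EXW: the seller makes goods available at their premises; the buyer bears all onward costs.
CIF value = EXW price + inland to port + export clearance + origin terminal + freight + insurance = 444238.74 + 587.51 + 318.11 + 576.07 + 7316.82 + 453.28 = 453490.53
Import duty = 7333 × 1.43 = 10486.19
Buyer bears: inland to port 587.51 + export clearance 318.11 + origin terminal 576.07 + freight 7316.82 + insurance 453.28 + brokerage 89.90 + delivery 698.69 + duty 10486.19 = 20526.57
Landed cost = invoice 444238.74 + 20526.57 = 464765.31

Total landed cost: SGD 464765.31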